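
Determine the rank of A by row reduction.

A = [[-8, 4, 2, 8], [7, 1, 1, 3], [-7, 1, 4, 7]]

rank(A) = 3

Row reduction:
R2 <- R2 - (-7/8)*R1:  [    0   9/2  11/4    10 ]
R3 <- R3 - (7/8)*R1:  [    0  -5/2   9/4     0 ]
R3 <- R3 - (-5/9)*R2:  [    0     0  34/9  50/9 ]
Row echelon form:
[ -8    4     2     8 ]
[  0  9/2  11/4    10 ]
[  0    0  34/9  50/9 ]
Nonzero rows / pivot columns: 3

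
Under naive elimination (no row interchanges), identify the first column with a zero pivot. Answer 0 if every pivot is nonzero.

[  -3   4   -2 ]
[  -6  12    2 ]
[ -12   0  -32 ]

first zero-pivot column = 3

Naive forward elimination:
R2 <- R2 - (2)*R1:  [ 0  4  6 ]
R3 <- R3 - (4)*R1:  [   0  -16  -24 ]
R3 <- R3 - (-4)*R2:  [ 0  0  0 ]
Matrix at this point:
[ -3  4  -2 ]
[  0  4   6 ]
[  0  0   0 ]
Pivot entry (3,3) in the last row is zero and there are no rows below to swap with -> zero pivot in column 3 (A is singular).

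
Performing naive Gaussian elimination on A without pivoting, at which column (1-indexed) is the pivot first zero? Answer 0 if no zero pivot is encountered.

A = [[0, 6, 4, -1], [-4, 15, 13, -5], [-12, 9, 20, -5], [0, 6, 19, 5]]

Naive forward elimination:
Pivot entry (1,1) is zero but row 2 has -4 in column 1 -> naive elimination stops; a row interchange (e.g. R1 <-> R2) would be required here.

first zero-pivot column = 1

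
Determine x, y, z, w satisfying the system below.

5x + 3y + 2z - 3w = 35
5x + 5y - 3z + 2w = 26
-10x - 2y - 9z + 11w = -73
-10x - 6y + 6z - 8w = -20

(3, 3, -2, -5)

Forward elimination on [A|b]:
R2 <- R2 - (1)*R1:  [  0   2  -5   5  -9 ]
R3 <- R3 - (-2)*R1:  [  0   4  -5   5  -3 ]
R4 <- R4 - (-2)*R1:  [   0    0   10  -14   50 ]
R3 <- R3 - (2)*R2:  [  0   0   5  -5  15 ]
R4 <- R4 - (2)*R3:  [  0   0   0  -4  20 ]
Row echelon form:
[ 5  3   2  -3  |  35 ]
[ 0  2  -5   5  |  -9 ]
[ 0  0   5  -5  |  15 ]
[ 0  0   0  -4  |  20 ]
Back-substitution:
w = (20) / -4 = -5
z = (15 - (-5)*(-5)) / 5 = -2
y = (-9 - (-5)*(-2) - (5)*(-5)) / 2 = 3
x = (35 - (3)*(3) - (2)*(-2) - (-3)*(-5)) / 5 = 3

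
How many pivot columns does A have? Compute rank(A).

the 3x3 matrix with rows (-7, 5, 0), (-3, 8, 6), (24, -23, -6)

rank(A) = 2

Row reduction:
R2 <- R2 - (3/7)*R1:  [    0  41/7     6 ]
R3 <- R3 - (-24/7)*R1:  [     0  -41/7     -6 ]
R3 <- R3 - (-1)*R2:  [ 0  0  0 ]
Row echelon form:
[ -7     5  0 ]
[  0  41/7  6 ]
[  0     0  0 ]
Nonzero rows / pivot columns: 2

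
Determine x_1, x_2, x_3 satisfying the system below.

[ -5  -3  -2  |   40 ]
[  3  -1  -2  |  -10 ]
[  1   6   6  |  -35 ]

Forward elimination on [A|b]:
R2 <- R2 - (-3/5)*R1:  [     0  -14/5  -16/5     14 ]
R3 <- R3 - (-1/5)*R1:  [    0  27/5  28/5   -27 ]
R3 <- R3 - (-27/14)*R2:  [    0     0  -4/7     0 ]
Row echelon form:
[ -5     -3     -2  |  40 ]
[  0  -14/5  -16/5  |  14 ]
[  0      0   -4/7  |   0 ]
Back-substitution:
x_3 = (0) / (-4/7) = 0
x_2 = (14 - (-16/5)*(0)) / (-14/5) = -5
x_1 = (40 - (-3)*(-5) - (-2)*(0)) / -5 = -5

(-5, -5, 0)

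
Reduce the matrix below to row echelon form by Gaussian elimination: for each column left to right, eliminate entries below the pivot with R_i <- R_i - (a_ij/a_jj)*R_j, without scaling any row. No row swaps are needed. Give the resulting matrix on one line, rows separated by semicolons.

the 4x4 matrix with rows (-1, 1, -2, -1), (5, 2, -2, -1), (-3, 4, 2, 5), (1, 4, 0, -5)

REF = [-1 1 -2 -1; 0 7 -12 -6; 0 0 68/7 62/7; 0 0 0 -131/17]

Forward elimination:
R2 <- R2 - (-5)*R1:  [   0    7  -12   -6 ]
R3 <- R3 - (3)*R1:  [ 0  1  8  8 ]
R4 <- R4 - (-1)*R1:  [  0   5  -2  -6 ]
R3 <- R3 - (1/7)*R2:  [    0     0  68/7  62/7 ]
R4 <- R4 - (5/7)*R2:  [     0      0   46/7  -12/7 ]
R4 <- R4 - (23/34)*R3:  [       0        0        0  -131/17 ]
Row echelon form:
[ -1  1    -2       -1 ]
[  0  7   -12       -6 ]
[  0  0  68/7     62/7 ]
[  0  0     0  -131/17 ]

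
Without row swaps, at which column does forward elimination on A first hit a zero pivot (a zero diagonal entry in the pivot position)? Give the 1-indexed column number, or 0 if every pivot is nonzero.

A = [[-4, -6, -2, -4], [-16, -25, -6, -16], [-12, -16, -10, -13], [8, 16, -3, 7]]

first zero-pivot column = 3

Naive forward elimination:
R2 <- R2 - (4)*R1:  [  0  -1   2   0 ]
R3 <- R3 - (3)*R1:  [  0   2  -4  -1 ]
R4 <- R4 - (-2)*R1:  [  0   4  -7  -1 ]
R3 <- R3 - (-2)*R2:  [  0   0   0  -1 ]
R4 <- R4 - (-4)*R2:  [  0   0   1  -1 ]
Matrix at this point:
[ -4  -6  -2  -4 ]
[  0  -1   2   0 ]
[  0   0   0  -1 ]
[  0   0   1  -1 ]
Pivot entry (3,3) is zero but row 4 has 1 in column 3 -> naive elimination stops; a row interchange (e.g. R3 <-> R4) would be required here.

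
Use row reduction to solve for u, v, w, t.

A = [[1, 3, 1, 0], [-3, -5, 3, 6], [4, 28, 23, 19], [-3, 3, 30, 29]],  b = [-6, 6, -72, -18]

(3, -3, 0, 0)

Forward elimination on [A|b]:
R2 <- R2 - (-3)*R1:  [   0    4    6    6  -12 ]
R3 <- R3 - (4)*R1:  [   0   16   19   19  -48 ]
R4 <- R4 - (-3)*R1:  [   0   12   33   29  -36 ]
R3 <- R3 - (4)*R2:  [  0   0  -5  -5   0 ]
R4 <- R4 - (3)*R2:  [  0   0  15  11   0 ]
R4 <- R4 - (-3)*R3:  [  0   0   0  -4   0 ]
Row echelon form:
[ 1  3   1   0  |   -6 ]
[ 0  4   6   6  |  -12 ]
[ 0  0  -5  -5  |    0 ]
[ 0  0   0  -4  |    0 ]
Back-substitution:
t = (0) / -4 = 0
w = (0 - (-5)*(0)) / -5 = 0
v = (-12 - (6)*(0) - (6)*(0)) / 4 = -3
u = (-6 - (3)*(-3) - (1)*(0)) / 1 = 3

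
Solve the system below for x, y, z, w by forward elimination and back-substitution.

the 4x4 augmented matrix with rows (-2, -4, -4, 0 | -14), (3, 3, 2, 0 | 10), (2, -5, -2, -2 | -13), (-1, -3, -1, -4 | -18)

(1, 1, 2, 3)

Forward elimination on [A|b]:
R2 <- R2 - (-3/2)*R1:  [   0   -3   -4    0  -11 ]
R3 <- R3 - (-1)*R1:  [   0   -9   -6   -2  -27 ]
R4 <- R4 - (1/2)*R1:  [   0   -1    1   -4  -11 ]
R3 <- R3 - (3)*R2:  [  0   0   6  -2   6 ]
R4 <- R4 - (1/3)*R2:  [     0      0    7/3     -4  -22/3 ]
R4 <- R4 - (7/18)*R3:  [     0      0      0  -29/9  -29/3 ]
Row echelon form:
[ -2  -4  -4      0  |    -14 ]
[  0  -3  -4      0  |    -11 ]
[  0   0   6     -2  |      6 ]
[  0   0   0  -29/9  |  -29/3 ]
Back-substitution:
w = (-29/3) / (-29/9) = 3
z = (6 - (-2)*(3)) / 6 = 2
y = (-11 - (-4)*(2)) / -3 = 1
x = (-14 - (-4)*(1) - (-4)*(2)) / -2 = 1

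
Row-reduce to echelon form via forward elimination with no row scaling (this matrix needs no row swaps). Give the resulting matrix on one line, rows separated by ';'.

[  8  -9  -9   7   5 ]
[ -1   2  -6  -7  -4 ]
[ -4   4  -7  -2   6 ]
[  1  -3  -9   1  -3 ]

REF = [8 -9 -9 7 5; 0 7/8 -57/8 -49/8 -27/8; 0 0 -109/7 -2 46/7; 0 0 0 -1093/109 -2248/109]

Forward elimination:
R2 <- R2 - (-1/8)*R1:  [     0    7/8  -57/8  -49/8  -27/8 ]
R3 <- R3 - (-1/2)*R1:  [     0   -1/2  -23/2    3/2   17/2 ]
R4 <- R4 - (1/8)*R1:  [     0  -15/8  -63/8    1/8  -29/8 ]
R3 <- R3 - (-4/7)*R2:  [      0       0  -109/7      -2    46/7 ]
R4 <- R4 - (-15/7)*R2:  [      0       0  -162/7     -13   -76/7 ]
R4 <- R4 - (162/109)*R3:  [         0          0          0  -1093/109  -2248/109 ]
Row echelon form:
[ 8   -9      -9          7          5 ]
[ 0  7/8   -57/8      -49/8      -27/8 ]
[ 0    0  -109/7         -2       46/7 ]
[ 0    0       0  -1093/109  -2248/109 ]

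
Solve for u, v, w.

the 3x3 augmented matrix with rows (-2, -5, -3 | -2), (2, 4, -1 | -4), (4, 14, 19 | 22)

Forward elimination on [A|b]:
R2 <- R2 - (-1)*R1:  [  0  -1  -4  -6 ]
R3 <- R3 - (-2)*R1:  [  0   4  13  18 ]
R3 <- R3 - (-4)*R2:  [  0   0  -3  -6 ]
Row echelon form:
[ -2  -5  -3  |  -2 ]
[  0  -1  -4  |  -6 ]
[  0   0  -3  |  -6 ]
Back-substitution:
w = (-6) / -3 = 2
v = (-6 - (-4)*(2)) / -1 = -2
u = (-2 - (-5)*(-2) - (-3)*(2)) / -2 = 3

(3, -2, 2)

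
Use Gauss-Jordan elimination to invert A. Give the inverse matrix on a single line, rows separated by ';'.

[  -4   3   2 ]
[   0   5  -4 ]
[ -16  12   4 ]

Gauss-Jordan on [A | I]:
R1 <- (1/-4)*R1:  [    1  -3/4  -1/2  |  -1/4     0     0 ]
R3 <- R3 - (-16)*R1:  [  0   0  -4  |  -4   0   1 ]
R2 <- (1/5)*R2:  [    0     1  -4/5  |     0   1/5     0 ]
R1 <- R1 - (-3/4)*R2:  [      1       0  -11/10  |    -1/4    3/20       0 ]
R3 <- (1/-4)*R3:  [    0     0     1  |     1     0  -1/4 ]
R1 <- R1 - (-11/10)*R3:  [      1       0       0  |   17/20    3/20  -11/40 ]
R2 <- R2 - (-4/5)*R3:  [    0     1     0  |   4/5   1/5  -1/5 ]
Right block of [I | A^{-1}] is the inverse:
[ 17/20  3/20  -11/40 ]
[   4/5   1/5    -1/5 ]
[     1     0    -1/4 ]

inverse = [17/20 3/20 -11/40; 4/5 1/5 -1/5; 1 0 -1/4]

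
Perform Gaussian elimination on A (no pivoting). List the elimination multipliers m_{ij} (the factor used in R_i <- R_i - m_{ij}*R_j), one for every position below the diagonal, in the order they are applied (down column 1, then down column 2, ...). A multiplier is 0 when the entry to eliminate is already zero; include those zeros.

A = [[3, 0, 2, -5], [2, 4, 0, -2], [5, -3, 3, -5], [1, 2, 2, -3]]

multipliers: 2/3, 5/3, 1/3, -3/4, 1/2, -3/2

Forward elimination:
R2 <- R2 - (2/3)*R1:  [    0     4  -4/3   4/3 ]
R3 <- R3 - (5/3)*R1:  [    0    -3  -1/3  10/3 ]
R4 <- R4 - (1/3)*R1:  [    0     2   4/3  -4/3 ]
R3 <- R3 - (-3/4)*R2:  [    0     0  -4/3  13/3 ]
R4 <- R4 - (1/2)*R2:  [  0   0   2  -2 ]
R4 <- R4 - (-3/2)*R3:  [   0    0    0  9/2 ]
Multipliers (in order of application): m_{21} = 2/3, m_{31} = 5/3, m_{41} = 1/3, m_{32} = -3/4, m_{42} = 1/2, m_{43} = -3/2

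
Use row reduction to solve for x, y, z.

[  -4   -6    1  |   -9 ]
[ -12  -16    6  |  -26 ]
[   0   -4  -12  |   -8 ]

Forward elimination on [A|b]:
R2 <- R2 - (3)*R1:  [ 0  2  3  1 ]
R3 <- R3 - (-2)*R2:  [  0   0  -6  -6 ]
Row echelon form:
[ -4  -6   1  |  -9 ]
[  0   2   3  |   1 ]
[  0   0  -6  |  -6 ]
Back-substitution:
z = (-6) / -6 = 1
y = (1 - (3)*(1)) / 2 = -1
x = (-9 - (-6)*(-1) - (1)*(1)) / -4 = 4

(4, -1, 1)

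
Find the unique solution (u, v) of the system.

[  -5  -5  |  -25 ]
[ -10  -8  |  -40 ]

Forward elimination on [A|b]:
R2 <- R2 - (2)*R1:  [  0   2  10 ]
Row echelon form:
[ -5  -5  |  -25 ]
[  0   2  |   10 ]
Back-substitution:
v = (10) / 2 = 5
u = (-25 - (-5)*(5)) / -5 = 0

(0, 5)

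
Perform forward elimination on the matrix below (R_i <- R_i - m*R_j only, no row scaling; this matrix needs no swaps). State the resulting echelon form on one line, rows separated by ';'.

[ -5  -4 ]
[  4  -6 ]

Forward elimination:
R2 <- R2 - (-4/5)*R1:  [     0  -46/5 ]
Row echelon form:
[ -5     -4 ]
[  0  -46/5 ]

REF = [-5 -4; 0 -46/5]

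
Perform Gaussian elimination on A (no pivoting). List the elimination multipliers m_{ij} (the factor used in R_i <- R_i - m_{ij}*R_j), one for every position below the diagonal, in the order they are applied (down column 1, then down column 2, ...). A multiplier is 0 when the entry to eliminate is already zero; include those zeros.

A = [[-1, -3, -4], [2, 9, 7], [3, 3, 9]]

multipliers: -2, -3, -2

Forward elimination:
R2 <- R2 - (-2)*R1:  [  0   3  -1 ]
R3 <- R3 - (-3)*R1:  [  0  -6  -3 ]
R3 <- R3 - (-2)*R2:  [  0   0  -5 ]
Multipliers (in order of application): m_{21} = -2, m_{31} = -3, m_{32} = -2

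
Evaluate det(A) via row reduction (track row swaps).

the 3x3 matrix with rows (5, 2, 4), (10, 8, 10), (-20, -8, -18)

det(A) = -40

Forward elimination:
R2 <- R2 - (2)*R1:  [ 0  4  2 ]
R3 <- R3 - (-4)*R1:  [  0   0  -2 ]
Upper-triangular form:
[ 5  2   4 ]
[ 0  4   2 ]
[ 0  0  -2 ]
det(A) = (-1)^0 * (5) * (4) * (-2) = -40  (0 row swaps -> sign +1)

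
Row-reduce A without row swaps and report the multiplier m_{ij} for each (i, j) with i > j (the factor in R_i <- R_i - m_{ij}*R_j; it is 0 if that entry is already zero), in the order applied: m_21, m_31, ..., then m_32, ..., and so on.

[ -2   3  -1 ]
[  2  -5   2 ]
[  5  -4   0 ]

multipliers: -1, -5/2, -7/4

Forward elimination:
R2 <- R2 - (-1)*R1:  [  0  -2   1 ]
R3 <- R3 - (-5/2)*R1:  [    0   7/2  -5/2 ]
R3 <- R3 - (-7/4)*R2:  [    0     0  -3/4 ]
Multipliers (in order of application): m_{21} = -1, m_{31} = -5/2, m_{32} = -7/4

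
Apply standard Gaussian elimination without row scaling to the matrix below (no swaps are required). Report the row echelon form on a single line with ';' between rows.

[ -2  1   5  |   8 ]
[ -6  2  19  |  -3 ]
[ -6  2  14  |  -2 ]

REF = [-2 1 5 8; 0 -1 4 -27; 0 0 -5 1]

Forward elimination:
R2 <- R2 - (3)*R1:  [   0   -1    4  -27 ]
R3 <- R3 - (3)*R1:  [   0   -1   -1  -26 ]
R3 <- R3 - (1)*R2:  [  0   0  -5   1 ]
Row echelon form:
[ -2   1   5  |    8 ]
[  0  -1   4  |  -27 ]
[  0   0  -5  |    1 ]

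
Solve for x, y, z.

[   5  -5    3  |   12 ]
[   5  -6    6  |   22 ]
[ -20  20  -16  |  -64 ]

Forward elimination on [A|b]:
R2 <- R2 - (1)*R1:  [  0  -1   3  10 ]
R3 <- R3 - (-4)*R1:  [   0    0   -4  -16 ]
Row echelon form:
[ 5  -5   3  |   12 ]
[ 0  -1   3  |   10 ]
[ 0   0  -4  |  -16 ]
Back-substitution:
z = (-16) / -4 = 4
y = (10 - (3)*(4)) / -1 = 2
x = (12 - (-5)*(2) - (3)*(4)) / 5 = 2

(2, 2, 4)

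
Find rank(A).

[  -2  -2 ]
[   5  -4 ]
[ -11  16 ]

rank(A) = 2

Row reduction:
R2 <- R2 - (-5/2)*R1:  [  0  -9 ]
R3 <- R3 - (11/2)*R1:  [  0  27 ]
R3 <- R3 - (-3)*R2:  [ 0  0 ]
Row echelon form:
[ -2  -2 ]
[  0  -9 ]
[  0   0 ]
Nonzero rows / pivot columns: 2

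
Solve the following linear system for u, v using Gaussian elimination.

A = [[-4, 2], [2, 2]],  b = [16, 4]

(-2, 4)

Forward elimination on [A|b]:
R2 <- R2 - (-1/2)*R1:  [  0   3  12 ]
Row echelon form:
[ -4  2  |  16 ]
[  0  3  |  12 ]
Back-substitution:
v = (12) / 3 = 4
u = (16 - (2)*(4)) / -4 = -2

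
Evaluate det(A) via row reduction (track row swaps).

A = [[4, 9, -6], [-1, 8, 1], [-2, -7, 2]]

Forward elimination:
R2 <- R2 - (-1/4)*R1:  [    0  41/4  -1/2 ]
R3 <- R3 - (-1/2)*R1:  [    0  -5/2    -1 ]
R3 <- R3 - (-10/41)*R2:  [      0       0  -46/41 ]
Upper-triangular form:
[ 4     9      -6 ]
[ 0  41/4    -1/2 ]
[ 0     0  -46/41 ]
det(A) = (-1)^0 * (4) * (41/4) * (-46/41) = -46  (0 row swaps -> sign +1)

det(A) = -46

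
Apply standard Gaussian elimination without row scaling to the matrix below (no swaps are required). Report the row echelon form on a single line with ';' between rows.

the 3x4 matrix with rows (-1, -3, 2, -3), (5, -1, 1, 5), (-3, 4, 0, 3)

Forward elimination:
R2 <- R2 - (-5)*R1:  [   0  -16   11  -10 ]
R3 <- R3 - (3)*R1:  [  0  13  -6  12 ]
R3 <- R3 - (-13/16)*R2:  [     0      0  47/16   31/8 ]
Row echelon form:
[ -1   -3      2    -3 ]
[  0  -16     11   -10 ]
[  0    0  47/16  31/8 ]

REF = [-1 -3 2 -3; 0 -16 11 -10; 0 0 47/16 31/8]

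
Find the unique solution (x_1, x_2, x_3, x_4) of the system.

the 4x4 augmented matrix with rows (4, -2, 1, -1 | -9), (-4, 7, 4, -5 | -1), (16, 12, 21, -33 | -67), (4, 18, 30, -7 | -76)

Forward elimination on [A|b]:
R2 <- R2 - (-1)*R1:  [   0    5    5   -6  -10 ]
R3 <- R3 - (4)*R1:  [   0   20   17  -29  -31 ]
R4 <- R4 - (1)*R1:  [   0   20   29   -6  -67 ]
R3 <- R3 - (4)*R2:  [  0   0  -3  -5   9 ]
R4 <- R4 - (4)*R2:  [   0    0    9   18  -27 ]
R4 <- R4 - (-3)*R3:  [ 0  0  0  3  0 ]
Row echelon form:
[ 4  -2   1  -1  |   -9 ]
[ 0   5   5  -6  |  -10 ]
[ 0   0  -3  -5  |    9 ]
[ 0   0   0   3  |    0 ]
Back-substitution:
x_4 = (0) / 3 = 0
x_3 = (9 - (-5)*(0)) / -3 = -3
x_2 = (-10 - (5)*(-3) - (-6)*(0)) / 5 = 1
x_1 = (-9 - (-2)*(1) - (1)*(-3) - (-1)*(0)) / 4 = -1

(-1, 1, -3, 0)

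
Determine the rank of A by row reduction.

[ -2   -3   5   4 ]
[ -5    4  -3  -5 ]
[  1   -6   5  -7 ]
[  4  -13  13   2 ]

rank(A) = 3

Row reduction:
R2 <- R2 - (5/2)*R1:  [     0   23/2  -31/2    -15 ]
R3 <- R3 - (-1/2)*R1:  [     0  -15/2   15/2     -5 ]
R4 <- R4 - (-2)*R1:  [   0  -19   23   10 ]
R3 <- R3 - (-15/23)*R2:  [       0        0   -60/23  -340/23 ]
R4 <- R4 - (-38/23)*R2:  [       0        0   -60/23  -340/23 ]
R4 <- R4 - (1)*R3:  [ 0  0  0  0 ]
Row echelon form:
[ -2    -3       5        4 ]
[  0  23/2   -31/2      -15 ]
[  0     0  -60/23  -340/23 ]
[  0     0       0        0 ]
Nonzero rows / pivot columns: 3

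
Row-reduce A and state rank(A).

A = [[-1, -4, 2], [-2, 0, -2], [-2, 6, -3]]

rank(A) = 3

Row reduction:
R2 <- R2 - (2)*R1:  [  0   8  -6 ]
R3 <- R3 - (2)*R1:  [  0  14  -7 ]
R3 <- R3 - (7/4)*R2:  [   0    0  7/2 ]
Row echelon form:
[ -1  -4    2 ]
[  0   8   -6 ]
[  0   0  7/2 ]
Nonzero rows / pivot columns: 3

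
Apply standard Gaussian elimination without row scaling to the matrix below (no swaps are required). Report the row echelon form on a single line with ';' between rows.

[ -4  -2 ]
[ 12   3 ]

REF = [-4 -2; 0 -3]

Forward elimination:
R2 <- R2 - (-3)*R1:  [  0  -3 ]
Row echelon form:
[ -4  -2 ]
[  0  -3 ]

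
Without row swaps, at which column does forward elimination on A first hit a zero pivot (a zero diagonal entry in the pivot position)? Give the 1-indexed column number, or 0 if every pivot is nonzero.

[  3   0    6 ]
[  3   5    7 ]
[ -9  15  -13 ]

Naive forward elimination:
R2 <- R2 - (1)*R1:  [ 0  5  1 ]
R3 <- R3 - (-3)*R1:  [  0  15   5 ]
R3 <- R3 - (3)*R2:  [ 0  0  2 ]
All pivots nonzero; naive elimination completes without hitting a zero pivot.

first zero-pivot column = 0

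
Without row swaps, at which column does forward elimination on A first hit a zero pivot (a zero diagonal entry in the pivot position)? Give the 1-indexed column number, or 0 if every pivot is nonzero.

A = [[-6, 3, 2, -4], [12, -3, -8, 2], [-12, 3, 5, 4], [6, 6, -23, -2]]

Naive forward elimination:
R2 <- R2 - (-2)*R1:  [  0   3  -4  -6 ]
R3 <- R3 - (2)*R1:  [  0  -3   1  12 ]
R4 <- R4 - (-1)*R1:  [   0    9  -21   -6 ]
R3 <- R3 - (-1)*R2:  [  0   0  -3   6 ]
R4 <- R4 - (3)*R2:  [  0   0  -9  12 ]
R4 <- R4 - (3)*R3:  [  0   0   0  -6 ]
All pivots nonzero; naive elimination completes without hitting a zero pivot.

first zero-pivot column = 0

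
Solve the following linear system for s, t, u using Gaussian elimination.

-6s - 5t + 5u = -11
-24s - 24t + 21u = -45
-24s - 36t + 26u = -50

Forward elimination on [A|b]:
R2 <- R2 - (4)*R1:  [  0  -4   1  -1 ]
R3 <- R3 - (4)*R1:  [   0  -16    6   -6 ]
R3 <- R3 - (4)*R2:  [  0   0   2  -2 ]
Row echelon form:
[ -6  -5  5  |  -11 ]
[  0  -4  1  |   -1 ]
[  0   0  2  |   -2 ]
Back-substitution:
u = (-2) / 2 = -1
t = (-1 - (1)*(-1)) / -4 = 0
s = (-11 - (-5)*(0) - (5)*(-1)) / -6 = 1

(1, 0, -1)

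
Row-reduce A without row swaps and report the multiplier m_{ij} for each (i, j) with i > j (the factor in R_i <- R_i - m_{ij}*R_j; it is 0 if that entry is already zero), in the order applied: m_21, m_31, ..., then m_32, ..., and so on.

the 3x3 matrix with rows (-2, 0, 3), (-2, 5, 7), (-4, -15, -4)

Forward elimination:
R2 <- R2 - (1)*R1:  [ 0  5  4 ]
R3 <- R3 - (2)*R1:  [   0  -15  -10 ]
R3 <- R3 - (-3)*R2:  [ 0  0  2 ]
Multipliers (in order of application): m_{21} = 1, m_{31} = 2, m_{32} = -3

multipliers: 1, 2, -3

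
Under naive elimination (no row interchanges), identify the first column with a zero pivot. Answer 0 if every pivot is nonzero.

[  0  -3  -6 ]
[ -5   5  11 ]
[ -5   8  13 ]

first zero-pivot column = 1

Naive forward elimination:
Pivot entry (1,1) is zero but row 2 has -5 in column 1 -> naive elimination stops; a row interchange (e.g. R1 <-> R2) would be required here.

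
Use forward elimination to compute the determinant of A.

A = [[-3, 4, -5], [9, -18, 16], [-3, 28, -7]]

det(A) = 36

Forward elimination:
R2 <- R2 - (-3)*R1:  [  0  -6   1 ]
R3 <- R3 - (1)*R1:  [  0  24  -2 ]
R3 <- R3 - (-4)*R2:  [ 0  0  2 ]
Upper-triangular form:
[ -3   4  -5 ]
[  0  -6   1 ]
[  0   0   2 ]
det(A) = (-1)^0 * (-3) * (-6) * (2) = 36  (0 row swaps -> sign +1)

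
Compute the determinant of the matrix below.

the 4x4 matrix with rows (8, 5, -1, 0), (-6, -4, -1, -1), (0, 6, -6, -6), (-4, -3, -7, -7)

Forward elimination:
R2 <- R2 - (-3/4)*R1:  [    0  -1/4  -7/4    -1 ]
R4 <- R4 - (-1/2)*R1:  [     0   -1/2  -15/2     -7 ]
R3 <- R3 - (-24)*R2:  [   0    0  -48  -30 ]
R4 <- R4 - (2)*R2:  [  0   0  -4  -5 ]
R4 <- R4 - (1/12)*R3:  [    0     0     0  -5/2 ]
Upper-triangular form:
[ 8     5    -1     0 ]
[ 0  -1/4  -7/4    -1 ]
[ 0     0   -48   -30 ]
[ 0     0     0  -5/2 ]
det(A) = (-1)^0 * (8) * (-1/4) * (-48) * (-5/2) = -240  (0 row swaps -> sign +1)

det(A) = -240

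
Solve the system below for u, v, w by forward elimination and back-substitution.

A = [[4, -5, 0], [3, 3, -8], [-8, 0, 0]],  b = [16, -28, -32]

(4, 0, 5)

Forward elimination on [A|b]:
R2 <- R2 - (3/4)*R1:  [    0  27/4    -8   -40 ]
R3 <- R3 - (-2)*R1:  [   0  -10    0    0 ]
R3 <- R3 - (-40/27)*R2:  [        0         0   -320/27  -1600/27 ]
Row echelon form:
[ 4    -5        0  |        16 ]
[ 0  27/4       -8  |       -40 ]
[ 0     0  -320/27  |  -1600/27 ]
Back-substitution:
w = (-1600/27) / (-320/27) = 5
v = (-40 - (-8)*(5)) / (27/4) = 0
u = (16 - (-5)*(0)) / 4 = 4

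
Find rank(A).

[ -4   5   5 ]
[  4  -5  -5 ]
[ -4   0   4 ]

Row reduction:
R2 <- R2 - (-1)*R1:  [ 0  0  0 ]
R3 <- R3 - (1)*R1:  [  0  -5  -1 ]
R2 <-> R3   (pivot in column 2 was zero)
[ -4   5   5 ]
[  0  -5  -1 ]
[  0   0   0 ]
Row echelon form:
[ -4   5   5 ]
[  0  -5  -1 ]
[  0   0   0 ]
Nonzero rows / pivot columns: 2

rank(A) = 2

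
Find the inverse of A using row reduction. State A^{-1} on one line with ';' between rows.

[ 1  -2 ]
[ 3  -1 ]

inverse = [-1/5 2/5; -3/5 1/5]

Gauss-Jordan on [A | I]:
R2 <- R2 - (3)*R1:  [  0   5  |  -3   1 ]
R2 <- (1/5)*R2:  [    0     1  |  -3/5   1/5 ]
R1 <- R1 - (-2)*R2:  [    1     0  |  -1/5   2/5 ]
Right block of [I | A^{-1}] is the inverse:
[ -1/5  2/5 ]
[ -3/5  1/5 ]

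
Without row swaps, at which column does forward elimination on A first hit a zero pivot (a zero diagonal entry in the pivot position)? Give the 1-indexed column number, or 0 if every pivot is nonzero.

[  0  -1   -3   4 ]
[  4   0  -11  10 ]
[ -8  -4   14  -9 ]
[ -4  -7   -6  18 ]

first zero-pivot column = 1

Naive forward elimination:
Pivot entry (1,1) is zero but row 2 has 4 in column 1 -> naive elimination stops; a row interchange (e.g. R1 <-> R2) would be required here.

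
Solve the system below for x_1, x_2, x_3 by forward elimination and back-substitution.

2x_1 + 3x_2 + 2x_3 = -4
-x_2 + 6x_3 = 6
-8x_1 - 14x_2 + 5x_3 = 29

(-3, 0, 1)

Forward elimination on [A|b]:
R3 <- R3 - (-4)*R1:  [  0  -2  13  13 ]
R3 <- R3 - (2)*R2:  [ 0  0  1  1 ]
Row echelon form:
[ 2   3  2  |  -4 ]
[ 0  -1  6  |   6 ]
[ 0   0  1  |   1 ]
Back-substitution:
x_3 = (1) / 1 = 1
x_2 = (6 - (6)*(1)) / -1 = 0
x_1 = (-4 - (3)*(0) - (2)*(1)) / 2 = -3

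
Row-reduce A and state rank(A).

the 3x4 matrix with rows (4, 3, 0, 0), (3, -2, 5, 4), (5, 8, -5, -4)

Row reduction:
R2 <- R2 - (3/4)*R1:  [     0  -17/4      5      4 ]
R3 <- R3 - (5/4)*R1:  [    0  17/4    -5    -4 ]
R3 <- R3 - (-1)*R2:  [ 0  0  0  0 ]
Row echelon form:
[ 4      3  0  0 ]
[ 0  -17/4  5  4 ]
[ 0      0  0  0 ]
Nonzero rows / pivot columns: 2

rank(A) = 2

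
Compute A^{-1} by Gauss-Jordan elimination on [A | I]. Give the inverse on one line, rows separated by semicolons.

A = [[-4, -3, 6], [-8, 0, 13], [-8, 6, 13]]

Gauss-Jordan on [A | I]:
R1 <- (1/-4)*R1:  [    1   3/4  -3/2  |  -1/4     0     0 ]
R2 <- R2 - (-8)*R1:  [  0   6   1  |  -2   1   0 ]
R3 <- R3 - (-8)*R1:  [  0  12   1  |  -2   0   1 ]
R2 <- (1/6)*R2:  [    0     1   1/6  |  -1/3   1/6     0 ]
R1 <- R1 - (3/4)*R2:  [     1      0  -13/8  |      0   -1/8      0 ]
R3 <- R3 - (12)*R2:  [  0   0  -1  |   2  -2   1 ]
R3 <- (1/-1)*R3:  [  0   0   1  |  -2   2  -1 ]
R1 <- R1 - (-13/8)*R3:  [     1      0      0  |  -13/4   25/8  -13/8 ]
R2 <- R2 - (1/6)*R3:  [    0     1     0  |     0  -1/6   1/6 ]
Right block of [I | A^{-1}] is the inverse:
[ -13/4  25/8  -13/8 ]
[     0  -1/6    1/6 ]
[    -2     2     -1 ]

inverse = [-13/4 25/8 -13/8; 0 -1/6 1/6; -2 2 -1]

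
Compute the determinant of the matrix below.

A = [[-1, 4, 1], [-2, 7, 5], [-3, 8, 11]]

Forward elimination:
R2 <- R2 - (2)*R1:  [  0  -1   3 ]
R3 <- R3 - (3)*R1:  [  0  -4   8 ]
R3 <- R3 - (4)*R2:  [  0   0  -4 ]
Upper-triangular form:
[ -1   4   1 ]
[  0  -1   3 ]
[  0   0  -4 ]
det(A) = (-1)^0 * (-1) * (-1) * (-4) = -4  (0 row swaps -> sign +1)

det(A) = -4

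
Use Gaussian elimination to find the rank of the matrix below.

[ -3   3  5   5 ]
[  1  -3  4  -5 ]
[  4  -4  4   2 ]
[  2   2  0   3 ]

Row reduction:
R2 <- R2 - (-1/3)*R1:  [     0     -2   17/3  -10/3 ]
R3 <- R3 - (-4/3)*R1:  [    0     0  32/3  26/3 ]
R4 <- R4 - (-2/3)*R1:  [    0     4  10/3  19/3 ]
R4 <- R4 - (-2)*R2:  [    0     0  44/3  -1/3 ]
R4 <- R4 - (11/8)*R3:  [     0      0      0  -49/4 ]
Row echelon form:
[ -3   3     5      5 ]
[  0  -2  17/3  -10/3 ]
[  0   0  32/3   26/3 ]
[  0   0     0  -49/4 ]
Nonzero rows / pivot columns: 4

rank(A) = 4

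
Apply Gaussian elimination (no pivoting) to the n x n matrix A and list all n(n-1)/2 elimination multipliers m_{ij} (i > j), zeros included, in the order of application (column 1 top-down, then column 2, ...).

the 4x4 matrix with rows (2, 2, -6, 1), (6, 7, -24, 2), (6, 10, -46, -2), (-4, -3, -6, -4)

multipliers: 3, 3, -2, 4, 1, 3

Forward elimination:
R2 <- R2 - (3)*R1:  [  0   1  -6  -1 ]
R3 <- R3 - (3)*R1:  [   0    4  -28   -5 ]
R4 <- R4 - (-2)*R1:  [   0    1  -18   -2 ]
R3 <- R3 - (4)*R2:  [  0   0  -4  -1 ]
R4 <- R4 - (1)*R2:  [   0    0  -12   -1 ]
R4 <- R4 - (3)*R3:  [ 0  0  0  2 ]
Multipliers (in order of application): m_{21} = 3, m_{31} = 3, m_{41} = -2, m_{32} = 4, m_{42} = 1, m_{43} = 3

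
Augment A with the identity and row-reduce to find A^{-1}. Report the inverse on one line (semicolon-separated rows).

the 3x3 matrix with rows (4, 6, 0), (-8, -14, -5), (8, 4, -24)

Gauss-Jordan on [A | I]:
R1 <- (1/4)*R1:  [   1  3/2    0  |  1/4    0    0 ]
R2 <- R2 - (-8)*R1:  [  0  -2  -5  |   2   1   0 ]
R3 <- R3 - (8)*R1:  [   0   -8  -24  |   -2    0    1 ]
R2 <- (1/-2)*R2:  [    0     1   5/2  |    -1  -1/2     0 ]
R1 <- R1 - (3/2)*R2:  [     1      0  -15/4  |    7/4    3/4      0 ]
R3 <- R3 - (-8)*R2:  [   0    0   -4  |  -10   -4    1 ]
R3 <- (1/-4)*R3:  [    0     0     1  |   5/2     1  -1/4 ]
R1 <- R1 - (-15/4)*R3:  [      1       0       0  |    89/8     9/2  -15/16 ]
R2 <- R2 - (5/2)*R3:  [     0      1      0  |  -29/4     -3    5/8 ]
Right block of [I | A^{-1}] is the inverse:
[  89/8  9/2  -15/16 ]
[ -29/4   -3     5/8 ]
[   5/2    1    -1/4 ]

inverse = [89/8 9/2 -15/16; -29/4 -3 5/8; 5/2 1 -1/4]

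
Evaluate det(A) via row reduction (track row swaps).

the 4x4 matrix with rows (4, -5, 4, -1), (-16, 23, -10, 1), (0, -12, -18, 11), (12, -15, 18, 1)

det(A) = 360

Forward elimination:
R2 <- R2 - (-4)*R1:  [  0   3   6  -3 ]
R4 <- R4 - (3)*R1:  [ 0  0  6  4 ]
R3 <- R3 - (-4)*R2:  [  0   0   6  -1 ]
R4 <- R4 - (1)*R3:  [ 0  0  0  5 ]
Upper-triangular form:
[ 4  -5  4  -1 ]
[ 0   3  6  -3 ]
[ 0   0  6  -1 ]
[ 0   0  0   5 ]
det(A) = (-1)^0 * (4) * (3) * (6) * (5) = 360  (0 row swaps -> sign +1)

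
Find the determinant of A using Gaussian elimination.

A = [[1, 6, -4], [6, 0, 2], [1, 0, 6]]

Forward elimination:
R2 <- R2 - (6)*R1:  [   0  -36   26 ]
R3 <- R3 - (1)*R1:  [  0  -6  10 ]
R3 <- R3 - (1/6)*R2:  [    0     0  17/3 ]
Upper-triangular form:
[ 1    6    -4 ]
[ 0  -36    26 ]
[ 0    0  17/3 ]
det(A) = (-1)^0 * (1) * (-36) * (17/3) = -204  (0 row swaps -> sign +1)

det(A) = -204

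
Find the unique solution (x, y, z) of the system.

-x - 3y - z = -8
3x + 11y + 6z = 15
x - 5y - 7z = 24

Forward elimination on [A|b]:
R2 <- R2 - (-3)*R1:  [  0   2   3  -9 ]
R3 <- R3 - (-1)*R1:  [  0  -8  -8  16 ]
R3 <- R3 - (-4)*R2:  [   0    0    4  -20 ]
Row echelon form:
[ -1  -3  -1  |   -8 ]
[  0   2   3  |   -9 ]
[  0   0   4  |  -20 ]
Back-substitution:
z = (-20) / 4 = -5
y = (-9 - (3)*(-5)) / 2 = 3
x = (-8 - (-3)*(3) - (-1)*(-5)) / -1 = 4

(4, 3, -5)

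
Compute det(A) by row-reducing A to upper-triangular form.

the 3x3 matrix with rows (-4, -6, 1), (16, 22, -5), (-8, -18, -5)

det(A) = -32

Forward elimination:
R2 <- R2 - (-4)*R1:  [  0  -2  -1 ]
R3 <- R3 - (2)*R1:  [  0  -6  -7 ]
R3 <- R3 - (3)*R2:  [  0   0  -4 ]
Upper-triangular form:
[ -4  -6   1 ]
[  0  -2  -1 ]
[  0   0  -4 ]
det(A) = (-1)^0 * (-4) * (-2) * (-4) = -32  (0 row swaps -> sign +1)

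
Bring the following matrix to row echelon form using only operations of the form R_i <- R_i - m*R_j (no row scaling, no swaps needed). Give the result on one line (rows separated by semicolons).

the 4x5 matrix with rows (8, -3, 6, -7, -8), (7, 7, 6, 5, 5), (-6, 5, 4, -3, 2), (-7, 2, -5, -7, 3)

REF = [8 -3 6 -7 -8; 0 77/8 3/4 89/8 12; 0 0 58/7 -80/7 -52/7; 0 0 0 -3825/319 -942/319]

Forward elimination:
R2 <- R2 - (7/8)*R1:  [    0  77/8   3/4  89/8    12 ]
R3 <- R3 - (-3/4)*R1:  [     0   11/4   17/2  -33/4     -4 ]
R4 <- R4 - (-7/8)*R1:  [      0    -5/8     1/4  -105/8      -4 ]
R3 <- R3 - (2/7)*R2:  [     0      0   58/7  -80/7  -52/7 ]
R4 <- R4 - (-5/77)*R2:  [       0        0    23/77  -955/77  -248/77 ]
R4 <- R4 - (23/638)*R3:  [         0          0          0  -3825/319   -942/319 ]
Row echelon form:
[ 8    -3     6         -7        -8 ]
[ 0  77/8   3/4       89/8        12 ]
[ 0     0  58/7      -80/7     -52/7 ]
[ 0     0     0  -3825/319  -942/319 ]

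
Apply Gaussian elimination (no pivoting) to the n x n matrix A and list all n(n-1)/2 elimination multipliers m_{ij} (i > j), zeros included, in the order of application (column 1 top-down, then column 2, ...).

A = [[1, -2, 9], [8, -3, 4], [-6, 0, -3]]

multipliers: 8, -6, -12/13

Forward elimination:
R2 <- R2 - (8)*R1:  [   0   13  -68 ]
R3 <- R3 - (-6)*R1:  [   0  -12   51 ]
R3 <- R3 - (-12/13)*R2:  [       0        0  -153/13 ]
Multipliers (in order of application): m_{21} = 8, m_{31} = -6, m_{32} = -12/13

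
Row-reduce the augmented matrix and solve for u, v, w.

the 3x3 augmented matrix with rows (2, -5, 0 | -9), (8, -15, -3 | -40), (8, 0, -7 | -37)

(-2, 1, 3)

Forward elimination on [A|b]:
R2 <- R2 - (4)*R1:  [  0   5  -3  -4 ]
R3 <- R3 - (4)*R1:  [  0  20  -7  -1 ]
R3 <- R3 - (4)*R2:  [  0   0   5  15 ]
Row echelon form:
[ 2  -5   0  |  -9 ]
[ 0   5  -3  |  -4 ]
[ 0   0   5  |  15 ]
Back-substitution:
w = (15) / 5 = 3
v = (-4 - (-3)*(3)) / 5 = 1
u = (-9 - (-5)*(1)) / 2 = -2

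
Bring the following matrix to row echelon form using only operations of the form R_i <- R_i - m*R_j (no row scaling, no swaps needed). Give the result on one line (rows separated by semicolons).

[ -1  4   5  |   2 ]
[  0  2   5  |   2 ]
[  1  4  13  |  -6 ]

Forward elimination:
R3 <- R3 - (-1)*R1:  [  0   8  18  -4 ]
R3 <- R3 - (4)*R2:  [   0    0   -2  -12 ]
Row echelon form:
[ -1  4   5  |    2 ]
[  0  2   5  |    2 ]
[  0  0  -2  |  -12 ]

REF = [-1 4 5 2; 0 2 5 2; 0 0 -2 -12]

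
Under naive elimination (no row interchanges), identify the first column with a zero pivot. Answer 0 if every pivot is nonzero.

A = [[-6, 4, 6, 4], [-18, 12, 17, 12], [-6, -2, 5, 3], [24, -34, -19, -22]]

first zero-pivot column = 2

Naive forward elimination:
R2 <- R2 - (3)*R1:  [  0   0  -1   0 ]
R3 <- R3 - (1)*R1:  [  0  -6  -1  -1 ]
R4 <- R4 - (-4)*R1:  [   0  -18    5   -6 ]
Matrix at this point:
[ -6    4   6   4 ]
[  0    0  -1   0 ]
[  0   -6  -1  -1 ]
[  0  -18   5  -6 ]
Pivot entry (2,2) is zero but row 3 has -6 in column 2 -> naive elimination stops; a row interchange (e.g. R2 <-> R3) would be required here.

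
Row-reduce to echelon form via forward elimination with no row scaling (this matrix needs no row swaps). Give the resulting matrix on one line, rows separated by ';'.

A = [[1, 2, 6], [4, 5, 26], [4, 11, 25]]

Forward elimination:
R2 <- R2 - (4)*R1:  [  0  -3   2 ]
R3 <- R3 - (4)*R1:  [ 0  3  1 ]
R3 <- R3 - (-1)*R2:  [ 0  0  3 ]
Row echelon form:
[ 1   2  6 ]
[ 0  -3  2 ]
[ 0   0  3 ]

REF = [1 2 6; 0 -3 2; 0 0 3]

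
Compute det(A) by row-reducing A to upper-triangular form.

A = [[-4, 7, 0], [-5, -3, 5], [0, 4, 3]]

det(A) = 221

Forward elimination:
R2 <- R2 - (5/4)*R1:  [     0  -47/4      5 ]
R3 <- R3 - (-16/47)*R2:  [      0       0  221/47 ]
Upper-triangular form:
[ -4      7       0 ]
[  0  -47/4       5 ]
[  0      0  221/47 ]
det(A) = (-1)^0 * (-4) * (-47/4) * (221/47) = 221  (0 row swaps -> sign +1)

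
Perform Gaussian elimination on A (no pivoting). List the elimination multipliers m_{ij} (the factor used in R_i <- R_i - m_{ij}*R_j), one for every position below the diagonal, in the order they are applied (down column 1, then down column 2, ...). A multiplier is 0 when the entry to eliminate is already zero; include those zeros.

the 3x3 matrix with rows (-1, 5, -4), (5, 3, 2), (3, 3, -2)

Forward elimination:
R2 <- R2 - (-5)*R1:  [   0   28  -18 ]
R3 <- R3 - (-3)*R1:  [   0   18  -14 ]
R3 <- R3 - (9/14)*R2:  [     0      0  -17/7 ]
Multipliers (in order of application): m_{21} = -5, m_{31} = -3, m_{32} = 9/14

multipliers: -5, -3, 9/14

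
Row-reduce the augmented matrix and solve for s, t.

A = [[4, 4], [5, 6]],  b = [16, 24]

(0, 4)

Forward elimination on [A|b]:
R2 <- R2 - (5/4)*R1:  [ 0  1  4 ]
Row echelon form:
[ 4  4  |  16 ]
[ 0  1  |   4 ]
Back-substitution:
t = (4) / 1 = 4
s = (16 - (4)*(4)) / 4 = 0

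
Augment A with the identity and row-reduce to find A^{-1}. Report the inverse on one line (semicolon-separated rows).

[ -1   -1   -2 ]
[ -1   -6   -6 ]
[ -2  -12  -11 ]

Gauss-Jordan on [A | I]:
R1 <- (1/-1)*R1:  [  1   1   2  |  -1   0   0 ]
R2 <- R2 - (-1)*R1:  [  0  -5  -4  |  -1   1   0 ]
R3 <- R3 - (-2)*R1:  [   0  -10   -7  |   -2    0    1 ]
R2 <- (1/-5)*R2:  [    0     1   4/5  |   1/5  -1/5     0 ]
R1 <- R1 - (1)*R2:  [    1     0   6/5  |  -6/5   1/5     0 ]
R3 <- R3 - (-10)*R2:  [  0   0   1  |   0  -2   1 ]
R1 <- R1 - (6/5)*R3:  [    1     0     0  |  -6/5  13/5  -6/5 ]
R2 <- R2 - (4/5)*R3:  [    0     1     0  |   1/5   7/5  -4/5 ]
Right block of [I | A^{-1}] is the inverse:
[ -6/5  13/5  -6/5 ]
[  1/5   7/5  -4/5 ]
[    0    -2     1 ]

inverse = [-6/5 13/5 -6/5; 1/5 7/5 -4/5; 0 -2 1]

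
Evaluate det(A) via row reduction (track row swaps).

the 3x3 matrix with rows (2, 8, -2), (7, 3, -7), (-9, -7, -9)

Forward elimination:
R2 <- R2 - (7/2)*R1:  [   0  -25    0 ]
R3 <- R3 - (-9/2)*R1:  [   0   29  -18 ]
R3 <- R3 - (-29/25)*R2:  [   0    0  -18 ]
Upper-triangular form:
[ 2    8   -2 ]
[ 0  -25    0 ]
[ 0    0  -18 ]
det(A) = (-1)^0 * (2) * (-25) * (-18) = 900  (0 row swaps -> sign +1)

det(A) = 900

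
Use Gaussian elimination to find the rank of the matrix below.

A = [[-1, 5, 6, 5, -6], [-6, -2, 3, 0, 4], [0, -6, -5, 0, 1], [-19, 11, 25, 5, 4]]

Row reduction:
R2 <- R2 - (6)*R1:  [   0  -32  -33  -30   40 ]
R4 <- R4 - (19)*R1:  [   0  -84  -89  -90  118 ]
R3 <- R3 - (3/16)*R2:  [     0      0  19/16   45/8  -13/2 ]
R4 <- R4 - (21/8)*R2:  [     0      0  -19/8  -45/4     13 ]
R4 <- R4 - (-2)*R3:  [ 0  0  0  0  0 ]
Row echelon form:
[ -1    5      6     5     -6 ]
[  0  -32    -33   -30     40 ]
[  0    0  19/16  45/8  -13/2 ]
[  0    0      0     0      0 ]
Nonzero rows / pivot columns: 3

rank(A) = 3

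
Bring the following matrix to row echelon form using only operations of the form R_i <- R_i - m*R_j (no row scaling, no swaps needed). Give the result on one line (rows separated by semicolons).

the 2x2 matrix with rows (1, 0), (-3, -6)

Forward elimination:
R2 <- R2 - (-3)*R1:  [  0  -6 ]
Row echelon form:
[ 1   0 ]
[ 0  -6 ]

REF = [1 0; 0 -6]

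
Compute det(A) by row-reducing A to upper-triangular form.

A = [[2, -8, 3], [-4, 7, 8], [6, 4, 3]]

Forward elimination:
R2 <- R2 - (-2)*R1:  [  0  -9  14 ]
R3 <- R3 - (3)*R1:  [  0  28  -6 ]
R3 <- R3 - (-28/9)*R2:  [     0      0  338/9 ]
Upper-triangular form:
[ 2  -8      3 ]
[ 0  -9     14 ]
[ 0   0  338/9 ]
det(A) = (-1)^0 * (2) * (-9) * (338/9) = -676  (0 row swaps -> sign +1)

det(A) = -676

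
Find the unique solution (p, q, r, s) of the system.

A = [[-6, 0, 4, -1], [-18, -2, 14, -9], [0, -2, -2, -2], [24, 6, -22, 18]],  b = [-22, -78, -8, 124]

Forward elimination on [A|b]:
R2 <- R2 - (3)*R1:  [   0   -2    2   -6  -12 ]
R4 <- R4 - (-4)*R1:  [  0   6  -6  14  36 ]
R3 <- R3 - (1)*R2:  [  0   0  -4   4   4 ]
R4 <- R4 - (-3)*R2:  [  0   0   0  -4   0 ]
Row echelon form:
[ -6   0   4  -1  |  -22 ]
[  0  -2   2  -6  |  -12 ]
[  0   0  -4   4  |    4 ]
[  0   0   0  -4  |    0 ]
Back-substitution:
s = (0) / -4 = 0
r = (4 - (4)*(0)) / -4 = -1
q = (-12 - (2)*(-1) - (-6)*(0)) / -2 = 5
p = (-22 - (4)*(-1) - (-1)*(0)) / -6 = 3

(3, 5, -1, 0)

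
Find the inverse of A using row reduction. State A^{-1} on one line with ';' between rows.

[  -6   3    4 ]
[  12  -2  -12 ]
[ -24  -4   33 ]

Gauss-Jordan on [A | I]:
R1 <- (1/-6)*R1:  [    1  -1/2  -2/3  |  -1/6     0     0 ]
R2 <- R2 - (12)*R1:  [  0   4  -4  |   2   1   0 ]
R3 <- R3 - (-24)*R1:  [   0  -16   17  |   -4    0    1 ]
R2 <- (1/4)*R2:  [   0    1   -1  |  1/2  1/4    0 ]
R1 <- R1 - (-1/2)*R2:  [    1     0  -7/6  |  1/12   1/8     0 ]
R3 <- R3 - (-16)*R2:  [ 0  0  1  |  4  4  1 ]
R1 <- R1 - (-7/6)*R3:  [      1       0       0  |    19/4  115/24     7/6 ]
R2 <- R2 - (-1)*R3:  [    0     1     0  |   9/2  17/4     1 ]
Right block of [I | A^{-1}] is the inverse:
[ 19/4  115/24  7/6 ]
[  9/2    17/4    1 ]
[    4       4    1 ]

inverse = [19/4 115/24 7/6; 9/2 17/4 1; 4 4 1]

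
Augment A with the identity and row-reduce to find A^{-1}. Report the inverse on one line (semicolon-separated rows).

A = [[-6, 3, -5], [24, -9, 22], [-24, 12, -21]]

Gauss-Jordan on [A | I]:
R1 <- (1/-6)*R1:  [    1  -1/2   5/6  |  -1/6     0     0 ]
R2 <- R2 - (24)*R1:  [ 0  3  2  |  4  1  0 ]
R3 <- R3 - (-24)*R1:  [  0   0  -1  |  -4   0   1 ]
R2 <- (1/3)*R2:  [   0    1  2/3  |  4/3  1/3    0 ]
R1 <- R1 - (-1/2)*R2:  [   1    0  7/6  |  1/2  1/6    0 ]
R3 <- (1/-1)*R3:  [  0   0   1  |   4   0  -1 ]
R1 <- R1 - (7/6)*R3:  [     1      0      0  |  -25/6    1/6    7/6 ]
R2 <- R2 - (2/3)*R3:  [    0     1     0  |  -4/3   1/3   2/3 ]
Right block of [I | A^{-1}] is the inverse:
[ -25/6  1/6  7/6 ]
[  -4/3  1/3  2/3 ]
[     4    0   -1 ]

inverse = [-25/6 1/6 7/6; -4/3 1/3 2/3; 4 0 -1]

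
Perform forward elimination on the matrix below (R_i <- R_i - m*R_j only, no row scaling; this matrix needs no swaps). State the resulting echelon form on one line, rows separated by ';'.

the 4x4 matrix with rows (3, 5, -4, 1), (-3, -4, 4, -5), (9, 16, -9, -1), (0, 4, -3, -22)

Forward elimination:
R2 <- R2 - (-1)*R1:  [  0   1   0  -4 ]
R3 <- R3 - (3)*R1:  [  0   1   3  -4 ]
R3 <- R3 - (1)*R2:  [ 0  0  3  0 ]
R4 <- R4 - (4)*R2:  [  0   0  -3  -6 ]
R4 <- R4 - (-1)*R3:  [  0   0   0  -6 ]
Row echelon form:
[ 3  5  -4   1 ]
[ 0  1   0  -4 ]
[ 0  0   3   0 ]
[ 0  0   0  -6 ]

REF = [3 5 -4 1; 0 1 0 -4; 0 0 3 0; 0 0 0 -6]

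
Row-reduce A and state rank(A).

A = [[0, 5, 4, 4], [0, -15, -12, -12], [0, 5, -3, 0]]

Row reduction:
R2 <- R2 - (-3)*R1:  [ 0  0  0  0 ]
R3 <- R3 - (1)*R1:  [  0   0  -7  -4 ]
R2 <-> R3   (pivot in column 3 was zero)
[ 0  5   4   4 ]
[ 0  0  -7  -4 ]
[ 0  0   0   0 ]
Row echelon form:
[ 0  5   4   4 ]
[ 0  0  -7  -4 ]
[ 0  0   0   0 ]
Nonzero rows / pivot columns: 2

rank(A) = 2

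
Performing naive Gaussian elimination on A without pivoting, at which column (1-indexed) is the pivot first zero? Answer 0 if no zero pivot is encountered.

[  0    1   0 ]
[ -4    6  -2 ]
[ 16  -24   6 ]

first zero-pivot column = 1

Naive forward elimination:
Pivot entry (1,1) is zero but row 2 has -4 in column 1 -> naive elimination stops; a row interchange (e.g. R1 <-> R2) would be required here.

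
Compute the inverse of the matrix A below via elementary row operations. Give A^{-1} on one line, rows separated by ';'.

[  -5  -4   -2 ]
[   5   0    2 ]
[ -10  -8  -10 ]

Gauss-Jordan on [A | I]:
R1 <- (1/-5)*R1:  [    1   4/5   2/5  |  -1/5     0     0 ]
R2 <- R2 - (5)*R1:  [  0  -4   0  |   1   1   0 ]
R3 <- R3 - (-10)*R1:  [  0   0  -6  |  -2   0   1 ]
R2 <- (1/-4)*R2:  [    0     1     0  |  -1/4  -1/4     0 ]
R1 <- R1 - (4/5)*R2:  [   1    0  2/5  |    0  1/5    0 ]
R3 <- (1/-6)*R3:  [    0     0     1  |   1/3     0  -1/6 ]
R1 <- R1 - (2/5)*R3:  [     1      0      0  |  -2/15    1/5   1/15 ]
Right block of [I | A^{-1}] is the inverse:
[ -2/15   1/5  1/15 ]
[  -1/4  -1/4     0 ]
[   1/3     0  -1/6 ]

inverse = [-2/15 1/5 1/15; -1/4 -1/4 0; 1/3 0 -1/6]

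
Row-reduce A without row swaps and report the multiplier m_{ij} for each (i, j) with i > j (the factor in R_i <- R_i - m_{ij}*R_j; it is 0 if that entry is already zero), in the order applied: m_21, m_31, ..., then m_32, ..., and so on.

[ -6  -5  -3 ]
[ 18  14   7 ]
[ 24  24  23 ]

Forward elimination:
R2 <- R2 - (-3)*R1:  [  0  -1  -2 ]
R3 <- R3 - (-4)*R1:  [  0   4  11 ]
R3 <- R3 - (-4)*R2:  [ 0  0  3 ]
Multipliers (in order of application): m_{21} = -3, m_{31} = -4, m_{32} = -4

multipliers: -3, -4, -4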